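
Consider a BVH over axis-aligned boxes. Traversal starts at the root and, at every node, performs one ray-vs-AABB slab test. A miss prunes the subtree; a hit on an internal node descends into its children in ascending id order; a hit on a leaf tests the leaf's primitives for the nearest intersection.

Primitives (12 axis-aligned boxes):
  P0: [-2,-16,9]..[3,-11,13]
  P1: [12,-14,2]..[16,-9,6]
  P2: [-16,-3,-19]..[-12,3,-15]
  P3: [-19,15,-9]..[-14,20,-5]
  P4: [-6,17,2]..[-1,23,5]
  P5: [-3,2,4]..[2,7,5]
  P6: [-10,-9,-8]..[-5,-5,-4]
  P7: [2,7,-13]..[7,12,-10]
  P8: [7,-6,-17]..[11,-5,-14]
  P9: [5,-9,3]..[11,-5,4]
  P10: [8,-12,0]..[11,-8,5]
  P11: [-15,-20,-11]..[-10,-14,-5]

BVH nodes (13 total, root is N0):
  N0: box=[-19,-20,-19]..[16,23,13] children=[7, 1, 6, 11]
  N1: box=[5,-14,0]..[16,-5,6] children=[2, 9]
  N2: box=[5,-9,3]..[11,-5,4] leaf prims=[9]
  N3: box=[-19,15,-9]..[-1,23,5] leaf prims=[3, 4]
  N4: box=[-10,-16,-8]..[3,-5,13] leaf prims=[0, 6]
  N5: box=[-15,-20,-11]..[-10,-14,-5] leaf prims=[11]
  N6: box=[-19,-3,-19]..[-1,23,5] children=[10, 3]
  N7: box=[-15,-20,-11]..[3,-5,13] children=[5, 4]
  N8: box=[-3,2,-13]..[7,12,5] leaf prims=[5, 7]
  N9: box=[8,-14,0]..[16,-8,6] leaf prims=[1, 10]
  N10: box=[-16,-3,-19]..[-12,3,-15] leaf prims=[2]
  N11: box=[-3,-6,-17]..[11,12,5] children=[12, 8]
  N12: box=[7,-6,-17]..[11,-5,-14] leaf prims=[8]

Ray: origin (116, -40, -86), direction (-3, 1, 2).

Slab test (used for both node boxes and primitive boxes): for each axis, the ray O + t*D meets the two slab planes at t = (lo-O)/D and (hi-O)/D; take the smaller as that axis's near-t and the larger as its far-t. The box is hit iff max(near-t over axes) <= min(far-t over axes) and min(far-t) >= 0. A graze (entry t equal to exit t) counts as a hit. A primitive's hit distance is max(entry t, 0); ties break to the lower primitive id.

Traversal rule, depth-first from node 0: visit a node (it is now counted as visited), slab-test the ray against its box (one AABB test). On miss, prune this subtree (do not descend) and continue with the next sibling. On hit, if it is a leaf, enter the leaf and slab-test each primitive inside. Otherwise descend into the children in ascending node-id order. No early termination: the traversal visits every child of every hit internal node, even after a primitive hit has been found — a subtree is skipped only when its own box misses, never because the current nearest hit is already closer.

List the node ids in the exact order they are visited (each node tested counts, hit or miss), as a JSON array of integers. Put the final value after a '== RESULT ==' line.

Walk:
N0 x:[100/3,45] y:[20,63] z:[67/2,99/2] -> hit [67/2,45], descend [1, 6, 7, 11]
  N1 x:[100/3,37] y:[26,35] z:[43,46] -> miss, prune
  N6 x:[39,45] y:[37,63] z:[67/2,91/2] -> hit [39,45], descend [3, 10]
    N3 x:[39,45] y:[55,63] z:[77/2,91/2] -> miss, prune
    N10 x:[128/3,44] y:[37,43] z:[67/2,71/2] -> miss, prune
  N7 x:[113/3,131/3] y:[20,35] z:[75/2,99/2] -> miss, prune
  N11 x:[35,119/3] y:[34,52] z:[69/2,91/2] -> hit [35,119/3], descend [8, 12]
    N8 x:[109/3,119/3] y:[42,52] z:[73/2,91/2] -> miss, prune
    N12 x:[35,109/3] y:[34,35] z:[69/2,36] -> hit [35,35] leaf, test {P8@t=35}

order=[0, 1, 6, 3, 10, 7, 11, 8, 12]  |boxes|=9  |leaves|=1  hit=P8

== RESULT ==
[0, 1, 6, 3, 10, 7, 11, 8, 12]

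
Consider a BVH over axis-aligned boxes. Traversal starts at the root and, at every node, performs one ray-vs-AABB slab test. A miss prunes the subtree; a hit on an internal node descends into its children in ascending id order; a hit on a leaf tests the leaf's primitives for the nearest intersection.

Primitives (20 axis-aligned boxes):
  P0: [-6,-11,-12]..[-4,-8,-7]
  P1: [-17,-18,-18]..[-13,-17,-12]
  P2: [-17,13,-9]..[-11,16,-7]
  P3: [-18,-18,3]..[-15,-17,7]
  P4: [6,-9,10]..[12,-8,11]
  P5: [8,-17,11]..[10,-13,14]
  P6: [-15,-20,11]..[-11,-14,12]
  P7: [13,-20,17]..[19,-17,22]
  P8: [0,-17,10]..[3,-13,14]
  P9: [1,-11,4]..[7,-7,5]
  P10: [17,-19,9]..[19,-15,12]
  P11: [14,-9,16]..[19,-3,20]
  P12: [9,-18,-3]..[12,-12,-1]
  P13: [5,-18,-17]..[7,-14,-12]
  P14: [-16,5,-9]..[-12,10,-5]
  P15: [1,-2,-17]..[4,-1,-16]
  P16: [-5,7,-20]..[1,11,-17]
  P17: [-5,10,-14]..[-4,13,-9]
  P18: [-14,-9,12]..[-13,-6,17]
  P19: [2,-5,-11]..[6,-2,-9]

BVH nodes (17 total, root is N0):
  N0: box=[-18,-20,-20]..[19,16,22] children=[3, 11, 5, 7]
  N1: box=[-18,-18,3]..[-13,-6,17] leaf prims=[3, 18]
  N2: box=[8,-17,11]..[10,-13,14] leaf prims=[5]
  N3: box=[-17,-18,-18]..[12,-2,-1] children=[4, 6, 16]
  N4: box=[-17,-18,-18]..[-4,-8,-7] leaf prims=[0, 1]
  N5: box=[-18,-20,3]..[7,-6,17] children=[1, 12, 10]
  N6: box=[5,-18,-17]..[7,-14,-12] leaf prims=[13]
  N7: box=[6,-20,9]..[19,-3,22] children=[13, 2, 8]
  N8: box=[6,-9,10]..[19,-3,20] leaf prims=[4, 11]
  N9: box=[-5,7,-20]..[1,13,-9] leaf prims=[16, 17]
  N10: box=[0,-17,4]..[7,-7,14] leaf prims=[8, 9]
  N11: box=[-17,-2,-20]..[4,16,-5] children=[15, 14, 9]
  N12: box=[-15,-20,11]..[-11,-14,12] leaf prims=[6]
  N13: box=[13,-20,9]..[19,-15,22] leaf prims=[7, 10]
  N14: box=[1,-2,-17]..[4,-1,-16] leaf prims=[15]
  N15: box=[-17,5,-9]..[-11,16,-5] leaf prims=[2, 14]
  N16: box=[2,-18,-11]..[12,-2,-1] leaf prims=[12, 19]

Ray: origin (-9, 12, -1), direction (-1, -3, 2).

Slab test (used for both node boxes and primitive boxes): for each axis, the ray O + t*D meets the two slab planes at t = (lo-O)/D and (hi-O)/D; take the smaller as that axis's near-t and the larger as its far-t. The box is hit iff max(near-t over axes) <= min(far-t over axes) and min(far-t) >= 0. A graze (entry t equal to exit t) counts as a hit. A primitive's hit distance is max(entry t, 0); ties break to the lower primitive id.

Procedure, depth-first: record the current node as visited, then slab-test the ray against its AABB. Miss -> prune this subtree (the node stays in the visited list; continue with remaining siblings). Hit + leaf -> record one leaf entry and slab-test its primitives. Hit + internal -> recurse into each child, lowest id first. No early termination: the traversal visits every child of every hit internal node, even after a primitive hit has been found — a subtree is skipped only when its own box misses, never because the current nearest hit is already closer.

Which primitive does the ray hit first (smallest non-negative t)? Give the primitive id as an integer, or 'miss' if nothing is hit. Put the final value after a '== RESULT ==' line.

Trace the traversal:
N0 x:[-28,9] y:[-4/3,32/3] z:[-19/2,23/2] -> hit [-4/3,9], descend [3, 5, 7, 11]
  N3 x:[-21,8] y:[14/3,10] z:[-17/2,0] -> miss, prune
  N5 x:[-16,9] y:[6,32/3] z:[2,9] -> hit [6,9], descend [1, 10, 12]
    N1 x:[4,9] y:[6,10] z:[2,9] -> hit [6,9] leaf, test {P3(miss), P18(miss)}
    N10 x:[-16,-9] y:[19/3,29/3] z:[5/2,15/2] -> miss, prune
    N12 x:[2,6] y:[26/3,32/3] z:[6,13/2] -> miss, prune
  N7 x:[-28,-15] y:[5,32/3] z:[5,23/2] -> miss, prune
  N11 x:[-13,8] y:[-4/3,14/3] z:[-19/2,-2] -> miss, prune

order=[0, 3, 5, 1, 10, 12, 7, 11]  |boxes|=8  |leaves|=1  hit=miss

== RESULT ==
miss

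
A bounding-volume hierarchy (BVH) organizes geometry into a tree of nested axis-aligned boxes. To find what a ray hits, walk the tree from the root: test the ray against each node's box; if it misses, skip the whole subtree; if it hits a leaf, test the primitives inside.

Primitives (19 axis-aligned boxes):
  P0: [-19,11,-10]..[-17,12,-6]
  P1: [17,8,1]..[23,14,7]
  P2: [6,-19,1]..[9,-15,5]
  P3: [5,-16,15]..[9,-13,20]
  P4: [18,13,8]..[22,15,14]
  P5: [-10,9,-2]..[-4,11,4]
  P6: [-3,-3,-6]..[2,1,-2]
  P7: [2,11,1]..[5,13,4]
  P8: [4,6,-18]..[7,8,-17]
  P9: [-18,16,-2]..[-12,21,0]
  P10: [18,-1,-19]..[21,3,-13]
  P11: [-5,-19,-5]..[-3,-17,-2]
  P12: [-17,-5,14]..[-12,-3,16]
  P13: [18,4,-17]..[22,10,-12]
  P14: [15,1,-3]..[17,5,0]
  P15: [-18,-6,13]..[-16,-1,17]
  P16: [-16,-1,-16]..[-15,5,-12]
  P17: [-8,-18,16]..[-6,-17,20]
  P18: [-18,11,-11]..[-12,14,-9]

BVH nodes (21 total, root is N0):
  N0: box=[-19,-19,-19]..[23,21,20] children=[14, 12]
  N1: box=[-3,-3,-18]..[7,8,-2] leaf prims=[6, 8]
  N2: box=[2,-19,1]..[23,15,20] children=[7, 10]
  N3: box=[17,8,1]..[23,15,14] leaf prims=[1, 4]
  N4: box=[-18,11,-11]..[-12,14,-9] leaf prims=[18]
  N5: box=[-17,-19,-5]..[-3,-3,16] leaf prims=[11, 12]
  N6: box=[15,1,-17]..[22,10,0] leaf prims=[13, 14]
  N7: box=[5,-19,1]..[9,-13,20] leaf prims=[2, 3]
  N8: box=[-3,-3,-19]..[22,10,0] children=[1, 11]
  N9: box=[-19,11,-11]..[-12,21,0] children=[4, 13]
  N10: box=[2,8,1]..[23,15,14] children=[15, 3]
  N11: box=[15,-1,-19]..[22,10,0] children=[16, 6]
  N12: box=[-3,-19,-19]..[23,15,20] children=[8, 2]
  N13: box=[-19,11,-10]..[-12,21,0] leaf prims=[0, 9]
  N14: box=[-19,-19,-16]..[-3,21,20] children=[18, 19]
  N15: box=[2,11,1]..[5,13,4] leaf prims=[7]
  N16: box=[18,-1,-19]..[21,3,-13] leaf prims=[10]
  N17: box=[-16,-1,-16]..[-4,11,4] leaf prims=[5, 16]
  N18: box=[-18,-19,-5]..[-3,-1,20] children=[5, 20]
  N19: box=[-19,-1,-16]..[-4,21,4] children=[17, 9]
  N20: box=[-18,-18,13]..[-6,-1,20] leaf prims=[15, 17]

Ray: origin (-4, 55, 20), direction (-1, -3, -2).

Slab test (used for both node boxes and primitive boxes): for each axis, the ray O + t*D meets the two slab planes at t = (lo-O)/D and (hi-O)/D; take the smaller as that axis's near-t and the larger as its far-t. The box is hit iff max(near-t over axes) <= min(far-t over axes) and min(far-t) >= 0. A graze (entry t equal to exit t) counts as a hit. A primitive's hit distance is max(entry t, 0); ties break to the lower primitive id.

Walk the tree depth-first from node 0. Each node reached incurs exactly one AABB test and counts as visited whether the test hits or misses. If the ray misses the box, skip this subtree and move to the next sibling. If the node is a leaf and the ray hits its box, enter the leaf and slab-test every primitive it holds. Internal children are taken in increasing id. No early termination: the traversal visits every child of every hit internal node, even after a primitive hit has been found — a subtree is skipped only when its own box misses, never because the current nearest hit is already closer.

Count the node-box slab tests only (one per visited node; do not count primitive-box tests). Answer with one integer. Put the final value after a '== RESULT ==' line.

Traverse from the root:
N0 x:[-27,15] y:[34/3,74/3] z:[0,39/2] -> hit [34/3,15], descend [12, 14]
  N12 x:[-27,-1] y:[40/3,74/3] z:[0,39/2] -> miss, prune
  N14 x:[-1,15] y:[34/3,74/3] z:[0,18] -> hit [34/3,15], descend [18, 19]
    N18 x:[-1,14] y:[56/3,74/3] z:[0,25/2] -> miss, prune
    N19 x:[0,15] y:[34/3,56/3] z:[8,18] -> hit [34/3,15], descend [9, 17]
      N9 x:[8,15] y:[34/3,44/3] z:[10,31/2] -> hit [34/3,44/3], descend [4, 13]
        N4 x:[8,14] y:[41/3,44/3] z:[29/2,31/2] -> miss, prune
        N13 x:[8,15] y:[34/3,44/3] z:[10,15] -> hit [34/3,44/3] leaf, test {P0@t=43/3, P9(miss)}
      N17 x:[0,12] y:[44/3,56/3] z:[8,18] -> miss, prune

Summary -> nodes [0, 12, 14, 18, 19, 9, 4, 13, 17]; box-tests=9; leaf-entries=1; first=P0

== RESULT ==
9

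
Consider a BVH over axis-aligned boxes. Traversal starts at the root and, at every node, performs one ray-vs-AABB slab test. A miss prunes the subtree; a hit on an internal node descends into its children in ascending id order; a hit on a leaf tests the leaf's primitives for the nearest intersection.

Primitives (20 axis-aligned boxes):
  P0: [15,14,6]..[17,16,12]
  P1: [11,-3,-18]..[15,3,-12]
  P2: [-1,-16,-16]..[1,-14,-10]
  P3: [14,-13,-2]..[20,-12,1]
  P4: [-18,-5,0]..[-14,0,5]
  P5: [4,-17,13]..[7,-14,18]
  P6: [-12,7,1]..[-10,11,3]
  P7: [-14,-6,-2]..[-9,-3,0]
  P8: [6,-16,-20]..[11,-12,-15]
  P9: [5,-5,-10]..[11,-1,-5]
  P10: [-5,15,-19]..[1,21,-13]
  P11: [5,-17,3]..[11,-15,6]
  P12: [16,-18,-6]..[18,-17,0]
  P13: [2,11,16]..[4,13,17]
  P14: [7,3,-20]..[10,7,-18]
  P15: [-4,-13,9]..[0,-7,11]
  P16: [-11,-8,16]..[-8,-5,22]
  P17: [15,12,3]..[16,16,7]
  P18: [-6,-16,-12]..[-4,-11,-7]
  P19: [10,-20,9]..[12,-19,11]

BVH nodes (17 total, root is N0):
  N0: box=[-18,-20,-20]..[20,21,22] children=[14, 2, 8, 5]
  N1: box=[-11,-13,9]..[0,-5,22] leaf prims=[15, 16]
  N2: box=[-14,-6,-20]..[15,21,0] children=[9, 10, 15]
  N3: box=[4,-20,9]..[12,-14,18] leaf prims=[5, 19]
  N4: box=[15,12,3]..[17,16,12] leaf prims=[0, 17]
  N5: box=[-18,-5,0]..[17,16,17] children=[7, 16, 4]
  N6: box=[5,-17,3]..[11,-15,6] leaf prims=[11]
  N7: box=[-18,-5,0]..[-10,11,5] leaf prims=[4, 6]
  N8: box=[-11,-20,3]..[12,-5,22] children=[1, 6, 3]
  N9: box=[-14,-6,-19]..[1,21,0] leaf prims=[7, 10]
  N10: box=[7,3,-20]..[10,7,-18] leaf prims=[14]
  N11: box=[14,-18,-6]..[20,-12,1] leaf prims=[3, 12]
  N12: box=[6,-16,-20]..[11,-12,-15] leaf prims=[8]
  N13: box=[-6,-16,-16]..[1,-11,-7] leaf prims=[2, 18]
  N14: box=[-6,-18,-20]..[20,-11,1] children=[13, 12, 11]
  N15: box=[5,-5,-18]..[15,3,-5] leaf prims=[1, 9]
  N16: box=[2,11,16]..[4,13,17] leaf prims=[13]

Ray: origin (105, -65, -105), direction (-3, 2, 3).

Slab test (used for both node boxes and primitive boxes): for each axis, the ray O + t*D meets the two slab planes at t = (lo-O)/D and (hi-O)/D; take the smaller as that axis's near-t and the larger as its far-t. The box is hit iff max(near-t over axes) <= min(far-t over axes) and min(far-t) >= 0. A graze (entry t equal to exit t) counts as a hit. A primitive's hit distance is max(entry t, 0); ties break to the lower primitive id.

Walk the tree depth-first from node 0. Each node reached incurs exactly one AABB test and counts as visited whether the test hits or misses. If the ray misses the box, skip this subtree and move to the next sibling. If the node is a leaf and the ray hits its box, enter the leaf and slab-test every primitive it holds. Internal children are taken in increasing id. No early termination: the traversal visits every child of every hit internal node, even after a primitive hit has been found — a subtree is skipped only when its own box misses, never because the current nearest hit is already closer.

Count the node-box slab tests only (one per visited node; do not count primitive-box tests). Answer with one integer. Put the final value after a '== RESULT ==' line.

Walk:
N0 x:[85/3,41] y:[45/2,43] z:[85/3,127/3] -> hit [85/3,41], descend [2, 5, 8, 14]
  N2 x:[30,119/3] y:[59/2,43] z:[85/3,35] -> hit [30,35], descend [9, 10, 15]
    N9 x:[104/3,119/3] y:[59/2,43] z:[86/3,35] -> hit [104/3,35] leaf, test {P7(miss), P10(miss)}
    N10 x:[95/3,98/3] y:[34,36] z:[85/3,29] -> miss, prune
    N15 x:[30,100/3] y:[30,34] z:[29,100/3] -> hit [30,100/3] leaf, test {P1@t=31, P9@t=95/3}
  N5 x:[88/3,41] y:[30,81/2] z:[35,122/3] -> hit [35,81/2], descend [4, 7, 16]
    N4 x:[88/3,30] y:[77/2,81/2] z:[36,39] -> miss, prune
    N7 x:[115/3,41] y:[30,38] z:[35,110/3] -> miss, prune
    N16 x:[101/3,103/3] y:[38,39] z:[121/3,122/3] -> miss, prune
  N8 x:[31,116/3] y:[45/2,30] z:[36,127/3] -> miss, prune
  N14 x:[85/3,37] y:[47/2,27] z:[85/3,106/3] -> miss, prune

order=[0, 2, 9, 10, 15, 5, 4, 7, 16, 8, 14]  |boxes|=11  |leaves|=2  hit=P1

== RESULT ==
11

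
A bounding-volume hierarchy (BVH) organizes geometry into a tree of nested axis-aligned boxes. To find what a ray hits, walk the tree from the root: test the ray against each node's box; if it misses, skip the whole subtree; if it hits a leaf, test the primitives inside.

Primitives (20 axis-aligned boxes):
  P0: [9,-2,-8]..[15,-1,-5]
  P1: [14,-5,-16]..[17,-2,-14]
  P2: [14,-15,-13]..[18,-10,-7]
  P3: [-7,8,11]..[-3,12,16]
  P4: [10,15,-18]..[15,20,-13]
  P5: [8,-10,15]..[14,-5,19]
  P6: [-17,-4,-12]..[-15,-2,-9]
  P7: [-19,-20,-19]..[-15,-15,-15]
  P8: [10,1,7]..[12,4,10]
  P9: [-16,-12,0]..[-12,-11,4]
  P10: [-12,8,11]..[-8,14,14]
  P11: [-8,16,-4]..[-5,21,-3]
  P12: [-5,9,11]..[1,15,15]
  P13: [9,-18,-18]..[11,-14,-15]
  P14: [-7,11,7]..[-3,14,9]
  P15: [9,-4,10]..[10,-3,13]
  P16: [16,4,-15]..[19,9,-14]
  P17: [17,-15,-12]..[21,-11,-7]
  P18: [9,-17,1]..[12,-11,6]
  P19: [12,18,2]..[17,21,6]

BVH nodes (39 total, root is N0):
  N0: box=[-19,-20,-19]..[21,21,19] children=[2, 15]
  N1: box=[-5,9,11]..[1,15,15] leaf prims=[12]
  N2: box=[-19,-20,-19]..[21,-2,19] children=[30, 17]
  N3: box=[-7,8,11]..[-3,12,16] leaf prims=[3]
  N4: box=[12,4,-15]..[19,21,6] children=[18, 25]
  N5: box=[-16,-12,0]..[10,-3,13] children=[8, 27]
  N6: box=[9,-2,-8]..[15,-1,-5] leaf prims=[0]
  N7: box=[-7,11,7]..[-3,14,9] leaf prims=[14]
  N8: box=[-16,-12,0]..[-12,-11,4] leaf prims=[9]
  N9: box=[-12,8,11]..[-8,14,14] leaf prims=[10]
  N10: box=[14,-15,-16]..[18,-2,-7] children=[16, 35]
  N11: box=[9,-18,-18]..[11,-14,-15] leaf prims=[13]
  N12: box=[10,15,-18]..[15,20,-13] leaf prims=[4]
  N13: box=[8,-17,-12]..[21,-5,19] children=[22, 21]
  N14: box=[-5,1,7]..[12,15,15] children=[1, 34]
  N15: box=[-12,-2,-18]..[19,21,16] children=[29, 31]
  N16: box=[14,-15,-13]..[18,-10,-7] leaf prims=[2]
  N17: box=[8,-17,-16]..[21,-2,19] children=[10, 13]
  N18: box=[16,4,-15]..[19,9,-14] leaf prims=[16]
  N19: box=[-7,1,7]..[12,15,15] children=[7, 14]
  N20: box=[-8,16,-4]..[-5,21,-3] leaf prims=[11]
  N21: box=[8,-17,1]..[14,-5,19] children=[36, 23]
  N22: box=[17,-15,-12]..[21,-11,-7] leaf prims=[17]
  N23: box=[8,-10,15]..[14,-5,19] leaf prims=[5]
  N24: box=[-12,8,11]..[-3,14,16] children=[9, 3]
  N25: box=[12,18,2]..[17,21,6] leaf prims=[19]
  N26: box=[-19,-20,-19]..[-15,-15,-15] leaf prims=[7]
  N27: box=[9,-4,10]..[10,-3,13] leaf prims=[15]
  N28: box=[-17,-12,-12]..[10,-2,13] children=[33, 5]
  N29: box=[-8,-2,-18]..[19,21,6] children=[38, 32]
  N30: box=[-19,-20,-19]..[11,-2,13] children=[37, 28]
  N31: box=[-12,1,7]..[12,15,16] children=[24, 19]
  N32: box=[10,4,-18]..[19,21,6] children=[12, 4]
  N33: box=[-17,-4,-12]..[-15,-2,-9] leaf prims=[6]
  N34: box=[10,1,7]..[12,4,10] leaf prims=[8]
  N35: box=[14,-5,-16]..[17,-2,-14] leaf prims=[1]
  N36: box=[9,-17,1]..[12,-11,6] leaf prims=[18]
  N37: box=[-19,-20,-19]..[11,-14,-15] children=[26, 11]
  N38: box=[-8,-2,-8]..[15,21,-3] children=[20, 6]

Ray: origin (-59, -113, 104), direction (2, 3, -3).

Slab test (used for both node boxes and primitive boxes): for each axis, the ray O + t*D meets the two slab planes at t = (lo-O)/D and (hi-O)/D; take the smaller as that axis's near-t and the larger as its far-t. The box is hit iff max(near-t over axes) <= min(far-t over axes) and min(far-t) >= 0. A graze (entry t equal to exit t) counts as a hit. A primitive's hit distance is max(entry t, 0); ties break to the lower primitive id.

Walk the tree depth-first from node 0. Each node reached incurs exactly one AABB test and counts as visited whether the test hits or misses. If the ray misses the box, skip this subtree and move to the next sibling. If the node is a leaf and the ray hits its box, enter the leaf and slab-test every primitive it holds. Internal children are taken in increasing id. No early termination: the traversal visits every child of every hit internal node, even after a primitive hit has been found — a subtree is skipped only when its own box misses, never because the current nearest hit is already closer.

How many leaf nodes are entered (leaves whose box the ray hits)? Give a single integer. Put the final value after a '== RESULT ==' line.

Traverse from the root:
N0 x:[20,40] y:[31,134/3] z:[85/3,41] -> hit [31,40], descend [2, 15]
  N2 x:[20,40] y:[31,37] z:[85/3,41] -> hit [31,37], descend [17, 30]
    N17 x:[67/2,40] y:[32,37] z:[85/3,40] -> hit [67/2,37], descend [10, 13]
      N10 x:[73/2,77/2] y:[98/3,37] z:[37,40] -> hit [37,37], descend [16, 35]
        N16 x:[73/2,77/2] y:[98/3,103/3] z:[37,39] -> miss, prune
        N35 x:[73/2,38] y:[36,37] z:[118/3,40] -> miss, prune
      N13 x:[67/2,40] y:[32,36] z:[85/3,116/3] -> hit [67/2,36], descend [21, 22]
        N21 x:[67/2,73/2] y:[32,36] z:[85/3,103/3] -> hit [67/2,103/3], descend [23, 36]
          N23 x:[67/2,73/2] y:[103/3,36] z:[85/3,89/3] -> miss, prune
          N36 x:[34,71/2] y:[32,34] z:[98/3,103/3] -> hit [34,34] leaf, test {P18@t=34}
        N22 x:[38,40] y:[98/3,34] z:[37,116/3] -> miss, prune
    N30 x:[20,35] y:[31,37] z:[91/3,41] -> hit [31,35], descend [28, 37]
      N28 x:[21,69/2] y:[101/3,37] z:[91/3,116/3] -> hit [101/3,69/2], descend [5, 33]
        N5 x:[43/2,69/2] y:[101/3,110/3] z:[91/3,104/3] -> hit [101/3,69/2], descend [8, 27]
          N8 x:[43/2,47/2] y:[101/3,34] z:[100/3,104/3] -> miss, prune
          N27 x:[34,69/2] y:[109/3,110/3] z:[91/3,94/3] -> miss, prune
        N33 x:[21,22] y:[109/3,37] z:[113/3,116/3] -> miss, prune
      N37 x:[20,35] y:[31,33] z:[119/3,41] -> miss, prune
  N15 x:[47/2,39] y:[37,134/3] z:[88/3,122/3] -> hit [37,39], descend [29, 31]
    N29 x:[51/2,39] y:[37,134/3] z:[98/3,122/3] -> hit [37,39], descend [32, 38]
      N32 x:[69/2,39] y:[39,134/3] z:[98/3,122/3] -> hit [39,39], descend [4, 12]
        N4 x:[71/2,39] y:[39,134/3] z:[98/3,119/3] -> hit [39,39], descend [18, 25]
          N18 x:[75/2,39] y:[39,122/3] z:[118/3,119/3] -> miss, prune
          N25 x:[71/2,38] y:[131/3,134/3] z:[98/3,34] -> miss, prune
        N12 x:[69/2,37] y:[128/3,133/3] z:[39,122/3] -> miss, prune
      N38 x:[51/2,37] y:[37,134/3] z:[107/3,112/3] -> hit [37,37], descend [6, 20]
        N6 x:[34,37] y:[37,112/3] z:[109/3,112/3] -> hit [37,37] leaf, test {P0@t=37}
        N20 x:[51/2,27] y:[43,134/3] z:[107/3,36] -> miss, prune
    N31 x:[47/2,71/2] y:[38,128/3] z:[88/3,97/3] -> miss, prune

Summary -> nodes [0, 2, 17, 10, 16, 35, 13, 21, 23, 36, 22, 30, 28, 5, 8, 27, 33, 37, 15, 29, 32, 4, 18, 25, 12, 38, 6, 20, 31]; box-tests=29; leaf-entries=2; first=P18

== RESULT ==
2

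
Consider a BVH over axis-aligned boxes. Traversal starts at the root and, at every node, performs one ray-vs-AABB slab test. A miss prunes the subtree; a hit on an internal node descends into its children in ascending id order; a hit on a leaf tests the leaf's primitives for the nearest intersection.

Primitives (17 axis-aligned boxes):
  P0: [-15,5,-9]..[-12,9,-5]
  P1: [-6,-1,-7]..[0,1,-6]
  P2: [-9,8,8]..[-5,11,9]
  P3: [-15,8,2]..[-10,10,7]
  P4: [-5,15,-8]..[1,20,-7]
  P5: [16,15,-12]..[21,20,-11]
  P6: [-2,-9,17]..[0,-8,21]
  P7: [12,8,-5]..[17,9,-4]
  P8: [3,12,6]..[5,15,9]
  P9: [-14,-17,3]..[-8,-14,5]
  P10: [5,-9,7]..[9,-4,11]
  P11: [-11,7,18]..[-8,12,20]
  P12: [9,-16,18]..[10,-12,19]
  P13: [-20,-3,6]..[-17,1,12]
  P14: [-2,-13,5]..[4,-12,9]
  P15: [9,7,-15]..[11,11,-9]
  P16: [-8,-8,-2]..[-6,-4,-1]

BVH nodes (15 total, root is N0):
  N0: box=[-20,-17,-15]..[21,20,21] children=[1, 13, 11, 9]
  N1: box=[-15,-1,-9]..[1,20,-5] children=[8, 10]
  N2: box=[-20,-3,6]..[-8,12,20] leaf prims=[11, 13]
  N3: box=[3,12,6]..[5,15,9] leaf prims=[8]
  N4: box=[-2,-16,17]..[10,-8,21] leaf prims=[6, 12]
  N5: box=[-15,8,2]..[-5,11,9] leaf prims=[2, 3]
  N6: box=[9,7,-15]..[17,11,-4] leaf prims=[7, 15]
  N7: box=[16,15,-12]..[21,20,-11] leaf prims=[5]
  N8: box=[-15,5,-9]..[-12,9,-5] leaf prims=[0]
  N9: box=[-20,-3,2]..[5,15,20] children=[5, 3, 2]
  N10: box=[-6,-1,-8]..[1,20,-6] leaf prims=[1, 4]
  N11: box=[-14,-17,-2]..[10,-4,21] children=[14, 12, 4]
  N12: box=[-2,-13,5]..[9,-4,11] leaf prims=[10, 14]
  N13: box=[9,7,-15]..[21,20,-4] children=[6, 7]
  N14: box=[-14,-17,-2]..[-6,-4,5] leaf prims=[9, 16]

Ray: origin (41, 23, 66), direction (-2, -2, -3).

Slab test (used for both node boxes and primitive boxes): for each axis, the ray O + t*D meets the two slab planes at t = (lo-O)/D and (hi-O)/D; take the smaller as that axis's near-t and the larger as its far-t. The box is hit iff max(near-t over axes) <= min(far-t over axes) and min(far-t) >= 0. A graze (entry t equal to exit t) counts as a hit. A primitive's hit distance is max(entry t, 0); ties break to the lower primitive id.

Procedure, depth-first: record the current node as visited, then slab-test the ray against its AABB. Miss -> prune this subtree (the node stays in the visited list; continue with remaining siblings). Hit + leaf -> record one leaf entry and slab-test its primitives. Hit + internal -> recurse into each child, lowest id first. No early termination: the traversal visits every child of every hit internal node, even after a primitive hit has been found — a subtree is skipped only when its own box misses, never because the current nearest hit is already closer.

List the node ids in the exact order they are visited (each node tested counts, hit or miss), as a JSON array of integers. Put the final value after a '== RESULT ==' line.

Walk:
N0 x:[10,61/2] y:[3/2,20] z:[15,27] -> hit [15,20], descend [1, 9, 11, 13]
  N1 x:[20,28] y:[3/2,12] z:[71/3,25] -> miss, prune
  N9 x:[18,61/2] y:[4,13] z:[46/3,64/3] -> miss, prune
  N11 x:[31/2,55/2] y:[27/2,20] z:[15,68/3] -> hit [31/2,20], descend [4, 12, 14]
    N4 x:[31/2,43/2] y:[31/2,39/2] z:[15,49/3] -> hit [31/2,49/3] leaf, test {P6(miss), P12(miss)}
    N12 x:[16,43/2] y:[27/2,18] z:[55/3,61/3] -> miss, prune
    N14 x:[47/2,55/2] y:[27/2,20] z:[61/3,68/3] -> miss, prune
  N13 x:[10,16] y:[3/2,8] z:[70/3,27] -> miss, prune

8 AABB tests over nodes [0, 1, 9, 11, 4, 12, 14, 13]; 1 leaf entered; closest miss.

== RESULT ==
[0, 1, 9, 11, 4, 12, 14, 13]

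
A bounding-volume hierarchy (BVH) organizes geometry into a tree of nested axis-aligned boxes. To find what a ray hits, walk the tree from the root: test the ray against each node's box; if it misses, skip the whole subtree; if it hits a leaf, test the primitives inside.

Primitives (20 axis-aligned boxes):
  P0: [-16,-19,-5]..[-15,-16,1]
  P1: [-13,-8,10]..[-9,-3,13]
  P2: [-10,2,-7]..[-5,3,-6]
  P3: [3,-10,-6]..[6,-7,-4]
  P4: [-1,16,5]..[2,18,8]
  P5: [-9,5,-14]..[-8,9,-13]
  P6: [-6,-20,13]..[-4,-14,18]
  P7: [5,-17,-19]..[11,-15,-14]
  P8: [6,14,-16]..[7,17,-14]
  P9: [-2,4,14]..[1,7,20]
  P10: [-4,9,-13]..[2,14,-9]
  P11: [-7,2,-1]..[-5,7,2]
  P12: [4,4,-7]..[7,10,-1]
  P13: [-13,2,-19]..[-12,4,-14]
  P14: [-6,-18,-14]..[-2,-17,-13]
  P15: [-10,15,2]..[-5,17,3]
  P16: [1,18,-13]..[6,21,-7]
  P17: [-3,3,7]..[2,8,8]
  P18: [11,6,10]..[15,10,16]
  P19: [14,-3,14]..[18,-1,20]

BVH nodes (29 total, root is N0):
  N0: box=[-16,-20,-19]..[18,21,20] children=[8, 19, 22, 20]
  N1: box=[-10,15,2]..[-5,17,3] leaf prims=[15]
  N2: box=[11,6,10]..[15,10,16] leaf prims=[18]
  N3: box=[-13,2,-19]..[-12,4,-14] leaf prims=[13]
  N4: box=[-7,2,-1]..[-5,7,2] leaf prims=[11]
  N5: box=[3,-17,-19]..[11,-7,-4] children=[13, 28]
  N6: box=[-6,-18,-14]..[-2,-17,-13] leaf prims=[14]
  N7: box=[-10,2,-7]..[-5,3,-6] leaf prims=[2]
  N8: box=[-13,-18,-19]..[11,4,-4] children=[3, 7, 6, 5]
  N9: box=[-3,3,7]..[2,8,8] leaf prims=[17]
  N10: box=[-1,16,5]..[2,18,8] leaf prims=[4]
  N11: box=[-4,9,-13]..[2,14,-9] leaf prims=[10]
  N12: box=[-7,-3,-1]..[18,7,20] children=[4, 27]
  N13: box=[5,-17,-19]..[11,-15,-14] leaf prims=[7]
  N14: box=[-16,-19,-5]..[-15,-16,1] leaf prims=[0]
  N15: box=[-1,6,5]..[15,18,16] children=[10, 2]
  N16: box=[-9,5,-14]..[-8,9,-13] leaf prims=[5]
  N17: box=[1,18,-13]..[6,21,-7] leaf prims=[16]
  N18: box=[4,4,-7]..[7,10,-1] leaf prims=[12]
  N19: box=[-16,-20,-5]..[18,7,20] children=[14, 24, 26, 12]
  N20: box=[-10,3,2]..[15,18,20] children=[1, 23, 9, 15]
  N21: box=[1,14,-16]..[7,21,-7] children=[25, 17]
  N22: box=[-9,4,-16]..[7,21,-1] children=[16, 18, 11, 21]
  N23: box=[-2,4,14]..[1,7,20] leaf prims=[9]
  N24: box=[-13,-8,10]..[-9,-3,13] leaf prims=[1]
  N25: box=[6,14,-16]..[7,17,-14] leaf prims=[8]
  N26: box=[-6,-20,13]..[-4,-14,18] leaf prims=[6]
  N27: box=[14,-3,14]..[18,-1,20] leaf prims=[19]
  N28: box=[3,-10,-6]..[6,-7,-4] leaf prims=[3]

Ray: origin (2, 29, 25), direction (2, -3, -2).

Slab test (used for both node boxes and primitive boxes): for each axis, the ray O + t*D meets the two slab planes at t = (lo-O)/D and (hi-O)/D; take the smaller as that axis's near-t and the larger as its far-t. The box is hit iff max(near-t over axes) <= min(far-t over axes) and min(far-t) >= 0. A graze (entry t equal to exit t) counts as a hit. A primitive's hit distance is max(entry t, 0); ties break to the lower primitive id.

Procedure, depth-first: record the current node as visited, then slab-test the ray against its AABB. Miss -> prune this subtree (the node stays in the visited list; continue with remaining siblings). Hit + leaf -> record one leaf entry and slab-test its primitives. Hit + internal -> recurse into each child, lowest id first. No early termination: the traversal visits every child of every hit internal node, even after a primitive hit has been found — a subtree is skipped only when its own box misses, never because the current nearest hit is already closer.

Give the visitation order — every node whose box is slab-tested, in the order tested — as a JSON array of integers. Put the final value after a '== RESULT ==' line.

Walk:
N0 x:[-9,8] y:[8/3,49/3] z:[5/2,22] -> hit [8/3,8], descend [8, 19, 20, 22]
  N8 x:[-15/2,9/2] y:[25/3,47/3] z:[29/2,22] -> miss, prune
  N19 x:[-9,8] y:[22/3,49/3] z:[5/2,15] -> hit [22/3,8], descend [12, 14, 24, 26]
    N12 x:[-9/2,8] y:[22/3,32/3] z:[5/2,13] -> hit [22/3,8], descend [4, 27]
      N4 x:[-9/2,-7/2] y:[22/3,9] z:[23/2,13] -> miss, prune
      N27 x:[6,8] y:[10,32/3] z:[5/2,11/2] -> miss, prune
    N14 x:[-9,-17/2] y:[15,16] z:[12,15] -> miss, prune
    N24 x:[-15/2,-11/2] y:[32/3,37/3] z:[6,15/2] -> miss, prune
    N26 x:[-4,-3] y:[43/3,49/3] z:[7/2,6] -> miss, prune
  N20 x:[-6,13/2] y:[11/3,26/3] z:[5/2,23/2] -> hit [11/3,13/2], descend [1, 9, 15, 23]
    N1 x:[-6,-7/2] y:[4,14/3] z:[11,23/2] -> miss, prune
    N9 x:[-5/2,0] y:[7,26/3] z:[17/2,9] -> miss, prune
    N15 x:[-3/2,13/2] y:[11/3,23/3] z:[9/2,10] -> hit [9/2,13/2], descend [2, 10]
      N2 x:[9/2,13/2] y:[19/3,23/3] z:[9/2,15/2] -> hit [19/3,13/2] leaf, test {P18@t=19/3}
      N10 x:[-3/2,0] y:[11/3,13/3] z:[17/2,10] -> miss, prune
    N23 x:[-2,-1/2] y:[22/3,25/3] z:[5/2,11/2] -> miss, prune
  N22 x:[-11/2,5/2] y:[8/3,25/3] z:[13,41/2] -> miss, prune

order=[0, 8, 19, 12, 4, 27, 14, 24, 26, 20, 1, 9, 15, 2, 10, 23, 22]  |boxes|=17  |leaves|=1  hit=P18

== RESULT ==
[0, 8, 19, 12, 4, 27, 14, 24, 26, 20, 1, 9, 15, 2, 10, 23, 22]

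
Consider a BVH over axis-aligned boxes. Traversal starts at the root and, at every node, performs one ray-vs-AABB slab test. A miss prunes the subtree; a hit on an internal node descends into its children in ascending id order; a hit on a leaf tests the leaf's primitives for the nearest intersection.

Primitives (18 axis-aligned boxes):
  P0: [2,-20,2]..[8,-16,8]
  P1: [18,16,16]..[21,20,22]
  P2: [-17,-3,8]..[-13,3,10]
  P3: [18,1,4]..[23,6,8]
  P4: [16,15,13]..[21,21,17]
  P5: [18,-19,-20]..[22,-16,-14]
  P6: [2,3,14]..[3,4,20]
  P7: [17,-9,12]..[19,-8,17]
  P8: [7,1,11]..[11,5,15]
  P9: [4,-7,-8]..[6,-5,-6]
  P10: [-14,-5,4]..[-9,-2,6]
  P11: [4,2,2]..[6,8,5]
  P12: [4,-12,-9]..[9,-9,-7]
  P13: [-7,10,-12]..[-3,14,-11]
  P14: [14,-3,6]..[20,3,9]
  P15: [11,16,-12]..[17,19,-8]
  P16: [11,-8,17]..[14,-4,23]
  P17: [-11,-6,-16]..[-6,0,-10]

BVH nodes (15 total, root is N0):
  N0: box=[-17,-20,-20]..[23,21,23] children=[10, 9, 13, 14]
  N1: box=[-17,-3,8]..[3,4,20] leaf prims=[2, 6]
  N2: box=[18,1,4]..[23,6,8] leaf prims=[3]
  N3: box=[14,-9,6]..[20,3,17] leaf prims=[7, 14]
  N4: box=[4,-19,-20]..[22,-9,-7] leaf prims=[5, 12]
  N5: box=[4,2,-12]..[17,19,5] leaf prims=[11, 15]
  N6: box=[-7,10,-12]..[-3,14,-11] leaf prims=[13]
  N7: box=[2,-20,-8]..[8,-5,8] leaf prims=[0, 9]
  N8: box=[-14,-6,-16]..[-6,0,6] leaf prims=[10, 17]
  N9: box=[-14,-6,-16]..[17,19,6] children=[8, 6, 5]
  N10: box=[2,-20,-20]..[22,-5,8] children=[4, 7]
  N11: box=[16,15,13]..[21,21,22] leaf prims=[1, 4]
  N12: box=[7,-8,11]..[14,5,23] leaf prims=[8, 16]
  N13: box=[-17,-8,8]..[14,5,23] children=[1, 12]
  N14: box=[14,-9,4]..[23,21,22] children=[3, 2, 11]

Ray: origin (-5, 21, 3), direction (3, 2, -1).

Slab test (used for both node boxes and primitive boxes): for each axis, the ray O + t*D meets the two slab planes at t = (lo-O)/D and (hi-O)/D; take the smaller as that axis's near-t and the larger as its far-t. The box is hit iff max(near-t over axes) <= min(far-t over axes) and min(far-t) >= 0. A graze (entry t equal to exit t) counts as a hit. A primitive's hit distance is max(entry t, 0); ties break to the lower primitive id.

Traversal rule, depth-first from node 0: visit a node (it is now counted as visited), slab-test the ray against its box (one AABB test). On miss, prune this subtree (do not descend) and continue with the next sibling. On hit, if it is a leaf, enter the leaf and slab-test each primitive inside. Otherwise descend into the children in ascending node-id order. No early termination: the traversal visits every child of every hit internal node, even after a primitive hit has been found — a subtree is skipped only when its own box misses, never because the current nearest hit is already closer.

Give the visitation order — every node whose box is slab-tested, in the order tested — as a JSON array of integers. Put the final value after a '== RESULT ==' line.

Traverse from the root:
N0 x:[-4,28/3] y:[-41/2,0] z:[-20,23] -> hit [-4,0], descend [9, 10, 13, 14]
  N9 x:[-3,22/3] y:[-27/2,-1] z:[-3,19] -> miss, prune
  N10 x:[7/3,9] y:[-41/2,-13] z:[-5,23] -> miss, prune
  N13 x:[-4,19/3] y:[-29/2,-8] z:[-20,-5] -> miss, prune
  N14 x:[19/3,28/3] y:[-15,0] z:[-19,-1] -> miss, prune

order=[0, 9, 10, 13, 14]  |boxes|=5  |leaves|=0  hit=miss

== RESULT ==
[0, 9, 10, 13, 14]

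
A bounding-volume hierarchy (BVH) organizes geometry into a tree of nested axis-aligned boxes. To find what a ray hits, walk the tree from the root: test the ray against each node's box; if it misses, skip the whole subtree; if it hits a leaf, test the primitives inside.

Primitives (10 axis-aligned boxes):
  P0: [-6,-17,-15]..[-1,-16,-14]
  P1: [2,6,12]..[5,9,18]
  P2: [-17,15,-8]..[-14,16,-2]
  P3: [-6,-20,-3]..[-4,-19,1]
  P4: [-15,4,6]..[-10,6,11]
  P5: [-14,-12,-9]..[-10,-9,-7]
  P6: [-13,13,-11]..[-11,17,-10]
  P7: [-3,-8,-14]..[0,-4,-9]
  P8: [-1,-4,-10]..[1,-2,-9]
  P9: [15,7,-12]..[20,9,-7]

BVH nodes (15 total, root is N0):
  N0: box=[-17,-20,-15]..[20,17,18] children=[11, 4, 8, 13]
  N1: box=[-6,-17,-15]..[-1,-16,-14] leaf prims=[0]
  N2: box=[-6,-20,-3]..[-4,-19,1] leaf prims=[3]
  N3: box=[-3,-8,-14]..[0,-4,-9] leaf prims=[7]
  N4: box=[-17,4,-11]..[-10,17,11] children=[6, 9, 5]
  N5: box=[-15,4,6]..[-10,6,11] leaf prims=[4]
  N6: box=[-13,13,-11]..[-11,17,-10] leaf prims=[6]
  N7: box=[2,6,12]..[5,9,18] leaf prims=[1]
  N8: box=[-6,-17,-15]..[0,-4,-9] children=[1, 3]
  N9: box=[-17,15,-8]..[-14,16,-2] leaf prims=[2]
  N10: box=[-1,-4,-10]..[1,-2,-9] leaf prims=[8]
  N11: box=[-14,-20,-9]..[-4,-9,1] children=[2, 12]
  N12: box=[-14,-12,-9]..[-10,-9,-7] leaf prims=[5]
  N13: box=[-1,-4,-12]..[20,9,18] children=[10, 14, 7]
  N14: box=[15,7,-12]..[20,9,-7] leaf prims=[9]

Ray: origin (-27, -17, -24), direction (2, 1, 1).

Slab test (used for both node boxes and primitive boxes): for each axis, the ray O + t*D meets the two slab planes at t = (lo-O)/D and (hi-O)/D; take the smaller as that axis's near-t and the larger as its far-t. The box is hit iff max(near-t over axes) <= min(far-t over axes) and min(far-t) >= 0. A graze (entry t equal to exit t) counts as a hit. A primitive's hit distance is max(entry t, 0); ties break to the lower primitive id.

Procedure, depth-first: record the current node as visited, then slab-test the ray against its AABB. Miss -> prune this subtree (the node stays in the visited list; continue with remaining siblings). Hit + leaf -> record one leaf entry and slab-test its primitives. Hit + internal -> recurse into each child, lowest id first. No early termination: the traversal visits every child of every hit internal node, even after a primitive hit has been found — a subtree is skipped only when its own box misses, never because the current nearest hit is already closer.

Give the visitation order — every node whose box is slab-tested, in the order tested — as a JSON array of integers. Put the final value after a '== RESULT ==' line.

Traverse from the root:
N0 x:[5,47/2] y:[-3,34] z:[9,42] -> hit [9,47/2], descend [4, 8, 11, 13]
  N4 x:[5,17/2] y:[21,34] z:[13,35] -> miss, prune
  N8 x:[21/2,27/2] y:[0,13] z:[9,15] -> hit [21/2,13], descend [1, 3]
    N1 x:[21/2,13] y:[0,1] z:[9,10] -> miss, prune
    N3 x:[12,27/2] y:[9,13] z:[10,15] -> hit [12,13] leaf, test {P7@t=12}
  N11 x:[13/2,23/2] y:[-3,8] z:[15,25] -> miss, prune
  N13 x:[13,47/2] y:[13,26] z:[12,42] -> hit [13,47/2], descend [7, 10, 14]
    N7 x:[29/2,16] y:[23,26] z:[36,42] -> miss, prune
    N10 x:[13,14] y:[13,15] z:[14,15] -> hit [14,14] leaf, test {P8@t=14}
    N14 x:[21,47/2] y:[24,26] z:[12,17] -> miss, prune

Visited [0, 4, 8, 1, 3, 11, 13, 7, 10, 14]. Tests: 10 box, 2 leaf. Nearest: P7.

== RESULT ==
[0, 4, 8, 1, 3, 11, 13, 7, 10, 14]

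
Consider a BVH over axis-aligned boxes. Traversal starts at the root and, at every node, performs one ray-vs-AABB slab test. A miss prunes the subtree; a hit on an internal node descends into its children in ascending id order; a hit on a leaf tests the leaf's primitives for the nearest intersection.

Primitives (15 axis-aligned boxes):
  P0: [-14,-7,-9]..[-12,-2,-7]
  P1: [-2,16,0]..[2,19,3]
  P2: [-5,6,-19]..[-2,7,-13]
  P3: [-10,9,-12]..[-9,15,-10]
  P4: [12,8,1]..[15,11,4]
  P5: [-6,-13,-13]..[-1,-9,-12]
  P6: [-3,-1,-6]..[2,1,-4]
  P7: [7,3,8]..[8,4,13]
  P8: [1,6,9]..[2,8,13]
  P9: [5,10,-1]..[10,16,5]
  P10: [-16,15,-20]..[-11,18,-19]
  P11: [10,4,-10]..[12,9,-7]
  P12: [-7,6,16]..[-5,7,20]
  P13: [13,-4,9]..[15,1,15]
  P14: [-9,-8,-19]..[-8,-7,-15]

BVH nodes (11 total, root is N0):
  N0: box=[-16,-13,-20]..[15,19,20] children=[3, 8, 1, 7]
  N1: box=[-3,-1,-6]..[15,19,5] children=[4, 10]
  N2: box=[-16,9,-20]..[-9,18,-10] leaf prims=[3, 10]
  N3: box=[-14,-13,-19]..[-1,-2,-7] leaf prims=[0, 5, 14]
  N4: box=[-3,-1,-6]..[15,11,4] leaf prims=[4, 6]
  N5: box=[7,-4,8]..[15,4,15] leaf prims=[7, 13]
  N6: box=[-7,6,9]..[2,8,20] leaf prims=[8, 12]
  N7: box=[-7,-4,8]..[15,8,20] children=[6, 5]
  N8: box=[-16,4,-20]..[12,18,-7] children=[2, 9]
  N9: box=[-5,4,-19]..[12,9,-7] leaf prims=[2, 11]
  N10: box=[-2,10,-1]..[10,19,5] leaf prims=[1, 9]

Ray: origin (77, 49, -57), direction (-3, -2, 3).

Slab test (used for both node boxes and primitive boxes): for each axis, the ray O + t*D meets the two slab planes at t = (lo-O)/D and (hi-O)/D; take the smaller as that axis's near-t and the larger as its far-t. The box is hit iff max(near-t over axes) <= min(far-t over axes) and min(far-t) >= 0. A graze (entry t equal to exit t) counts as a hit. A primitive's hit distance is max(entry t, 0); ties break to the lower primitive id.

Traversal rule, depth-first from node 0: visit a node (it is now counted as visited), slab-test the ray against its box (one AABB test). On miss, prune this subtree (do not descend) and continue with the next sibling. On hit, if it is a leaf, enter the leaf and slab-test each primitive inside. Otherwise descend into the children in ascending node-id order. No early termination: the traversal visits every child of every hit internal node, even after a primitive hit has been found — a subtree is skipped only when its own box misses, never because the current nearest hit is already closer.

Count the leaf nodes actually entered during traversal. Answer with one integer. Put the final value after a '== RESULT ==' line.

Traverse from the root:
N0 x:[62/3,31] y:[15,31] z:[37/3,77/3] -> hit [62/3,77/3], descend [1, 3, 7, 8]
  N1 x:[62/3,80/3] y:[15,25] z:[17,62/3] -> hit [62/3,62/3], descend [4, 10]
    N4 x:[62/3,80/3] y:[19,25] z:[17,61/3] -> miss, prune
    N10 x:[67/3,79/3] y:[15,39/2] z:[56/3,62/3] -> miss, prune
  N3 x:[26,91/3] y:[51/2,31] z:[38/3,50/3] -> miss, prune
  N7 x:[62/3,28] y:[41/2,53/2] z:[65/3,77/3] -> hit [65/3,77/3], descend [5, 6]
    N5 x:[62/3,70/3] y:[45/2,53/2] z:[65/3,24] -> hit [45/2,70/3] leaf, test {P7@t=23, P13(miss)}
    N6 x:[25,28] y:[41/2,43/2] z:[22,77/3] -> miss, prune
  N8 x:[65/3,31] y:[31/2,45/2] z:[37/3,50/3] -> miss, prune

Visited [0, 1, 4, 10, 3, 7, 5, 6, 8]. Tests: 9 box, 1 leaf. Nearest: P7.

== RESULT ==
1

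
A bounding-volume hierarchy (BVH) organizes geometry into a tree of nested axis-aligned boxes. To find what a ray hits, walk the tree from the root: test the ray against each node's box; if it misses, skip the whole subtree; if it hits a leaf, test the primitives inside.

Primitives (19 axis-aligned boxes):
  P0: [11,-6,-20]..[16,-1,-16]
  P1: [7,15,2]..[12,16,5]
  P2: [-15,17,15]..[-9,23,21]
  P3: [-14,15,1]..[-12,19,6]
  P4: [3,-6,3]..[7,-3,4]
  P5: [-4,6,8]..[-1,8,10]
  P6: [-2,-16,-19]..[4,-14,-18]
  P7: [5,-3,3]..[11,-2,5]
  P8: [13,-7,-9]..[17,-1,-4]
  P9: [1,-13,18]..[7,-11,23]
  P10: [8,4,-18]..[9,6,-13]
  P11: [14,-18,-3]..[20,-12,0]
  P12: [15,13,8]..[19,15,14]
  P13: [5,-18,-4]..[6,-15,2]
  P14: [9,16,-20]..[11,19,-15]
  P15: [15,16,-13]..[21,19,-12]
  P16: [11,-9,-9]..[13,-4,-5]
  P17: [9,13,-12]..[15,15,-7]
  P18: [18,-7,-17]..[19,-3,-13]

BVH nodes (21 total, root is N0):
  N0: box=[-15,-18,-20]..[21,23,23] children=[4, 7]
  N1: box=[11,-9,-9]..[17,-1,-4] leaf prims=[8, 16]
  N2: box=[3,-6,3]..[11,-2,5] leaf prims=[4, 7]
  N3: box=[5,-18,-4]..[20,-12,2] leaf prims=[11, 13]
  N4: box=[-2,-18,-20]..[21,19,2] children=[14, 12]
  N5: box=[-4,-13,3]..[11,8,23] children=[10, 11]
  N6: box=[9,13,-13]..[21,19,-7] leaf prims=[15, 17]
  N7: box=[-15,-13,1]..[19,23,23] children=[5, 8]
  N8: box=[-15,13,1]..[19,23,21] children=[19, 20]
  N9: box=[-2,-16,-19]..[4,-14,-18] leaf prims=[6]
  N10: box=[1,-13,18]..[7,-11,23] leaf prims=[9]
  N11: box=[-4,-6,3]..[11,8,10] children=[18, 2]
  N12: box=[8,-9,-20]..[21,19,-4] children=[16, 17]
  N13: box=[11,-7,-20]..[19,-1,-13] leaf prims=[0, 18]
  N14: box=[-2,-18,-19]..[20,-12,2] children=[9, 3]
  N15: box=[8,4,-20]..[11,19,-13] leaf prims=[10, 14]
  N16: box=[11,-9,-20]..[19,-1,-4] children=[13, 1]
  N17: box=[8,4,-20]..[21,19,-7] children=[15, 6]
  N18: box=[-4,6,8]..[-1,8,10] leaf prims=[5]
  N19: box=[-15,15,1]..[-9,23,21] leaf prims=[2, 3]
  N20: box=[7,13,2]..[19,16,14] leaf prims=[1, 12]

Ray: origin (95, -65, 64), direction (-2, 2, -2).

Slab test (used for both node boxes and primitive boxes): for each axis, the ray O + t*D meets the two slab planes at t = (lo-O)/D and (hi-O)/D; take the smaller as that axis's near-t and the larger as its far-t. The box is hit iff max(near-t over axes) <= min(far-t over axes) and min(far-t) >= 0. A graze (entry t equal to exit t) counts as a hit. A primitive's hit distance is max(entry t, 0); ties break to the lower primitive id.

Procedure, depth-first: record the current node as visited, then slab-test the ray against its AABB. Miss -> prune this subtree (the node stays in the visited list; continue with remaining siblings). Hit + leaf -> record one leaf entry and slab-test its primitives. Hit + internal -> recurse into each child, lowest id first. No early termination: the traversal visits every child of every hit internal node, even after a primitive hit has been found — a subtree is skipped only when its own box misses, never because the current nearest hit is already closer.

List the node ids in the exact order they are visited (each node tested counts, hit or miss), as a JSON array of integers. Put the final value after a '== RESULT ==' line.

Traverse from the root:
N0 x:[37,55] y:[47/2,44] z:[41/2,42] -> hit [37,42], descend [4, 7]
  N4 x:[37,97/2] y:[47/2,42] z:[31,42] -> hit [37,42], descend [12, 14]
    N12 x:[37,87/2] y:[28,42] z:[34,42] -> hit [37,42], descend [16, 17]
      N16 x:[38,42] y:[28,32] z:[34,42] -> miss, prune
      N17 x:[37,87/2] y:[69/2,42] z:[71/2,42] -> hit [37,42], descend [6, 15]
        N6 x:[37,43] y:[39,42] z:[71/2,77/2] -> miss, prune
        N15 x:[42,87/2] y:[69/2,42] z:[77/2,42] -> hit [42,42] leaf, test {P10(miss), P14@t=42}
    N14 x:[75/2,97/2] y:[47/2,53/2] z:[31,83/2] -> miss, prune
  N7 x:[38,55] y:[26,44] z:[41/2,63/2] -> miss, prune

Summary -> nodes [0, 4, 12, 16, 17, 6, 15, 14, 7]; box-tests=9; leaf-entries=1; first=P14

== RESULT ==
[0, 4, 12, 16, 17, 6, 15, 14, 7]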